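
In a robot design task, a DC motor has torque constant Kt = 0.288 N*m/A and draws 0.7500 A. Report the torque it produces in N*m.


tau = Kt * I = 0.288*0.7500 = 0.2160

0.2160 N*m


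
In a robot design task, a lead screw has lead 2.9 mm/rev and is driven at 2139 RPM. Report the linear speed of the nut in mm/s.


v = lead * (RPM/60) = 2.9*2139/60 = 103.3850

103.3850 mm/s


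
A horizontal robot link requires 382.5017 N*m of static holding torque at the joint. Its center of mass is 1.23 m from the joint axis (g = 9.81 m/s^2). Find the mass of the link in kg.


m = tau / (g*L) = 382.5017 / (9.81 * 1.23) = 31.7000

31.7000 kg


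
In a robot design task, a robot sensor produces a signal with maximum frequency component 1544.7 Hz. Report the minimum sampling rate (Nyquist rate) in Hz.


f_s,min = 2*f_max = 2*1544.7 = 3089.4000

3089.4000 Hz


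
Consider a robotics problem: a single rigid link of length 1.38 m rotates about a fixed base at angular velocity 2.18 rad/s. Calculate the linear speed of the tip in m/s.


v = L*omega = 1.38 * 2.18 = 3.0084

3.0084 m/s


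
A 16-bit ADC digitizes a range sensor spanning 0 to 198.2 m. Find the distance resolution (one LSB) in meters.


res = range / 2^n = 198.2/2^16 = 198.2/65536 = 0.0030

0.0030 m


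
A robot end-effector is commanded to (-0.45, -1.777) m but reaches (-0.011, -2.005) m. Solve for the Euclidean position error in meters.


dx = -0.011 - (-0.45) = 0.4390, dy = -2.005 - (-1.777) = -0.2280
err = sqrt(0.192721 + 0.051984) = 0.4947

0.4947 m


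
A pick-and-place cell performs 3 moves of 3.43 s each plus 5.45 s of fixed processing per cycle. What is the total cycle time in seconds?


T = 3*3.43 + 5.45 = 15.7400

15.7400 s


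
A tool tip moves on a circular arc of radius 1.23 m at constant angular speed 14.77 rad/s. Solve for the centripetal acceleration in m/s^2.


a_c = omega^2 * r = 14.77^2 * 1.23 = 268.3281

268.3281 m/s^2


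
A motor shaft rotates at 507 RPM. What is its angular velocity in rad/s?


omega = 507 * 2*pi/60 = 53.0929

53.0929 rad/s


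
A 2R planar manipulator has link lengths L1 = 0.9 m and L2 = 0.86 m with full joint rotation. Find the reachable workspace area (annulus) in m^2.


r_max = L1 + L2 = 1.7600, r_min = |L1 - L2| = 0.0400
A = pi*(r_max^2 - r_min^2) = pi*(3.0976 - 0.0016) = 9.7264

9.7264 m^2


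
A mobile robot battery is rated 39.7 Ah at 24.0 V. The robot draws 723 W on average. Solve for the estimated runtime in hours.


E = 39.7*24.0 = 952.8000 Wh
t = E/P = 952.8000/723 = 1.3178

1.3178 hours


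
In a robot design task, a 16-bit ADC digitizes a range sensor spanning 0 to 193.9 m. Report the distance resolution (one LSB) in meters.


res = range / 2^n = 193.9/2^16 = 193.9/65536 = 0.0030

0.0030 m


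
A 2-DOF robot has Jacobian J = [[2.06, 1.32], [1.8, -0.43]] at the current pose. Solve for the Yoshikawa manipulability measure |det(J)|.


det(J) = 2.06*-0.43 - (1.32)*(1.8) = -3.2618
|det(J)| = 3.2618

3.2618


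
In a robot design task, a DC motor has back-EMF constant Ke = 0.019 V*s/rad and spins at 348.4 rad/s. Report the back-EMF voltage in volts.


V_emf = Ke * omega = 0.019*348.4 = 6.6196

6.6196 V


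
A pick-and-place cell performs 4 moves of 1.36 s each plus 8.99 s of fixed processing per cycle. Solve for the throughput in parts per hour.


T_cycle = 4*1.36 + 8.99 = 14.4300 s
rate = 3600/T = 249.4802

249.4802 parts/hour


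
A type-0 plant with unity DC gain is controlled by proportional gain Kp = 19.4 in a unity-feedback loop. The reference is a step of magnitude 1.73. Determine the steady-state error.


e_ss = R/(1 + Kp) = 1.73/(1 + 19.4) = 1.73/20.4000 = 0.0848

0.0848


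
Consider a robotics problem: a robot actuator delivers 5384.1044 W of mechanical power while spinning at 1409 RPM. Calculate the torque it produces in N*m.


omega = 1409 * 2*pi/60 = 147.550135 rad/s
tau = P / omega = 5384.1044 / 147.550135 = 36.4900

36.4900 N*m


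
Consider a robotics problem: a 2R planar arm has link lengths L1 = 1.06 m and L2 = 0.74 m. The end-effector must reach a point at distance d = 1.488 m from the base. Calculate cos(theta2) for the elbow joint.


cos(th2) = (d^2 - L1^2 - L2^2)/(2*L1*L2) = (1.488^2 - 1.06^2 - 0.74^2)/(2*1.06*0.74) = 0.3461

0.3461


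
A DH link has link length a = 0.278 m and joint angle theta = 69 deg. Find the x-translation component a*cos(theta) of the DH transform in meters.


a*cos(theta) = 0.278*cos(69 deg) = 0.0996

0.0996 m


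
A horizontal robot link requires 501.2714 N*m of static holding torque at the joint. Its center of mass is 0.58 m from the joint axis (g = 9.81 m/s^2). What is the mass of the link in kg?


m = tau / (g*L) = 501.2714 / (9.81 * 0.58) = 88.1000

88.1000 kg


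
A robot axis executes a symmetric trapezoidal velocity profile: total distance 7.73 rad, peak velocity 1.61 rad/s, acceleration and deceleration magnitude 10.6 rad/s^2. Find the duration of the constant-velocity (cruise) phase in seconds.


t_acc = v/a = 0.151887 s, d_acc = v^2/(2a) = 0.122269 rad each
d_cruise = 7.73 - 2*0.122269 = 7.485462 rad
t_cruise = d_cruise/v = 7.485462/1.61 = 4.6494

4.6494 s


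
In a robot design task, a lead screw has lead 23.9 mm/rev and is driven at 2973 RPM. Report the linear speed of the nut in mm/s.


v = lead * (RPM/60) = 23.9*2973/60 = 1184.2450

1184.2450 mm/s


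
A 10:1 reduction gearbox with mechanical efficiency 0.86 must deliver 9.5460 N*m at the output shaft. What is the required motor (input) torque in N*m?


tau_in = tau_out / (N * eta) = 9.5460 / (10 * 0.86) = 1.1100

1.1100 N*m


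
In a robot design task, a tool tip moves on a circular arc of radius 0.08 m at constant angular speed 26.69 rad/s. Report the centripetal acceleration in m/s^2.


a_c = omega^2 * r = 26.69^2 * 0.08 = 56.9885

56.9885 m/s^2


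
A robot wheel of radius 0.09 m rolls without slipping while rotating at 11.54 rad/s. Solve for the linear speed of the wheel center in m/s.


v = omega * r = 11.54 * 0.09 = 1.0386

1.0386 m/s


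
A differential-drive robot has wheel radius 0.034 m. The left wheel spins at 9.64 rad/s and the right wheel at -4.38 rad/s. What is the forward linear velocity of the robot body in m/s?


v = r*(wR + wL)/2 = 0.034*(-4.38 + 9.64)/2 = 0.0894

0.0894 m/s


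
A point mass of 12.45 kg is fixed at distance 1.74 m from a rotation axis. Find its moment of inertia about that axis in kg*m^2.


I = m*r^2 = 12.45*1.74^2 = 37.6936

37.6936 kg*m^2


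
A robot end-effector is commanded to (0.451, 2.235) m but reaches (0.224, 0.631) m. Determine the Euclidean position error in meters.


dx = 0.224 - (0.451) = -0.2270, dy = 0.631 - (2.235) = -1.6040
err = sqrt(0.051529 + 2.572816) = 1.6200

1.6200 m


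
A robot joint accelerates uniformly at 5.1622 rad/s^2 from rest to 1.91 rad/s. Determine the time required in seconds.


t = delta_omega / alpha = 1.91 / 5.1622 = 0.3700

0.3700 s


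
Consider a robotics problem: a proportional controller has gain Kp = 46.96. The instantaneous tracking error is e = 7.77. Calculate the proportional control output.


u_P = Kp * e = 46.96 * 7.77 = 364.8792

364.8792


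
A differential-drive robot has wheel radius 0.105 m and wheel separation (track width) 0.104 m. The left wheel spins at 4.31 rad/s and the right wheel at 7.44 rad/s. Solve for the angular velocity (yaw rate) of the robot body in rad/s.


omega = r*(wR - wL)/L = 0.105*(7.44 - (4.31))/0.104 = 3.1601

3.1601 rad/s


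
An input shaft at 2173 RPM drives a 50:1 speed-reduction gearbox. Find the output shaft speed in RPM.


omega_out = omega_in / N = 2173 / 50 = 43.4600

43.4600 RPM


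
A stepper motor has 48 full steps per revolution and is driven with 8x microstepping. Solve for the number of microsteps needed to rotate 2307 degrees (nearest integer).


step_size = 360/(48*8) = 360/384 = 0.937500 deg
n = 2307/(360/384) = 2307*384/360 = 2460.8000 -> 2461

2461 steps


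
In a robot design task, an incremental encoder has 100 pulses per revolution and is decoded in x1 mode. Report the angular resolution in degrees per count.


resolution = 360 / (PPR * 1) = 360 / 100 = 3.6000

3.6000 degrees


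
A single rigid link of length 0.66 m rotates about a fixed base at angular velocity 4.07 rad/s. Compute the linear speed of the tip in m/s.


v = L*omega = 0.66 * 4.07 = 2.6862

2.6862 m/s


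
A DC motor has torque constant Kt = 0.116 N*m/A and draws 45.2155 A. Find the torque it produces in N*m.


tau = Kt * I = 0.116*45.2155 = 5.2450

5.2450 N*m


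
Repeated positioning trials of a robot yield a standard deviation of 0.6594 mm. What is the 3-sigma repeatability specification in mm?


repeatability = 3*sigma = 3*0.6594 = 1.9782

1.9782 mm


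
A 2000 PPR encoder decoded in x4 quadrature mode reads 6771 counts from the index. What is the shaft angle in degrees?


angle = counts * 360 / (PPR*4) = 6771 * 360 / 8000 = 304.6950

304.6950 degrees


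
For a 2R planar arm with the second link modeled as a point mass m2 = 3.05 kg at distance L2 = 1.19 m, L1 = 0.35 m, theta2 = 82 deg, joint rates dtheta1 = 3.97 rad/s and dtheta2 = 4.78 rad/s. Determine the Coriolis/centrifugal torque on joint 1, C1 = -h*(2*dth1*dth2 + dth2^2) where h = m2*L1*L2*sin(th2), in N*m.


h = m2*L1*L2*sin(th2) = 3.05*0.35*1.19*sin(82 deg) = 1.257962
C1 = -h*(2*3.97*4.78 + 4.78^2) = -1.257962*60.8016 = -76.4861

-76.4861 N*m


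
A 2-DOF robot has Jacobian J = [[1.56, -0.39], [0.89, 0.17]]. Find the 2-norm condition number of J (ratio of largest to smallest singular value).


JJ^T eigenvalues: trace(JJ^T) = 3.4067, det(JJ^T) = det(J)^2 = 0.37491129
s_max^2 = (3.4067 + sqrt(10.10595973))/2 = 3.29284361
s_min^2 = (3.4067 - sqrt(10.10595973))/2 = 0.11385639
kappa = s_max/s_min = sqrt(3.29284361/0.11385639) = 5.3778

5.3778


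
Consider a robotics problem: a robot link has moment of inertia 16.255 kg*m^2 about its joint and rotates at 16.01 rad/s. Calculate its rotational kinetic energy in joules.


KE = (1/2)*I*omega^2 = 0.5*16.255*16.01^2 = 2083.2416

2083.2416 J


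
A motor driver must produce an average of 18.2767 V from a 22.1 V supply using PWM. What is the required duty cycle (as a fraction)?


D = V_avg/V_supply = 18.2767/22.1 = 0.8270

0.8270


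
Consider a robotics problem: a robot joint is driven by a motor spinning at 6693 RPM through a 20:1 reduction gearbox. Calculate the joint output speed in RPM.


omega_joint = omega_motor / N = 6693 / 20 = 334.6500

334.6500 RPM


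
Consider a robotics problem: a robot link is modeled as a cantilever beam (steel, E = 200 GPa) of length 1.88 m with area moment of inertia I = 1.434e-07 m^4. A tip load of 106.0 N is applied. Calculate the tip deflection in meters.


delta = F*L^3/(3*E*I) = 106.0*1.88^3/(3*2.000e+11*1.434e-07)
      = 704.335232/86040 = 0.0082

0.0082 m


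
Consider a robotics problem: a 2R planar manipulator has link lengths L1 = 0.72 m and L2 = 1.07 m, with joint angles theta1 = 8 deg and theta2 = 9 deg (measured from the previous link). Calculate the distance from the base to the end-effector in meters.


x = L1*cos(th1) + L2*cos(th1+th2) = 1.736239
y = L1*sin(th1) + L2*sin(th1+th2) = 0.413042
d = sqrt(x^2 + y^2) = sqrt(3.014526 + 0.170604) = 1.7847

1.7847 m


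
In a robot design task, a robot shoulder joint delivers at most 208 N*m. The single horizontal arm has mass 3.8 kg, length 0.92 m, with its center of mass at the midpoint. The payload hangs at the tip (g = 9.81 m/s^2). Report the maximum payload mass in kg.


tau_arm = m_arm*g*(L/2) = 3.8*9.81*0.92/2 = 17.1479 N*m
tau_payload = tau_max - tau_arm = 208 - 17.1479 = 190.8521
m_payload = tau_payload / (g*L) = 190.8521 / (9.81*0.92) = 21.1466

21.1466 kg


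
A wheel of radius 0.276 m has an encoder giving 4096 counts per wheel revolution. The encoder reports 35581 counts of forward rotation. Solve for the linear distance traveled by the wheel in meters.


revs = 35581/4096 = 8.686768
d = revs * 2*pi*r = 8.686768 * 2*pi*0.276 = 15.0642

15.0642 m


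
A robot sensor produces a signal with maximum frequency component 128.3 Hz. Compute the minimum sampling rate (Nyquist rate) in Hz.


f_s,min = 2*f_max = 2*128.3 = 256.6000

256.6000 Hz


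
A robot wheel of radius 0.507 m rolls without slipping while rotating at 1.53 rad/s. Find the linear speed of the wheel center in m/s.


v = omega * r = 1.53 * 0.507 = 0.7757

0.7757 m/s


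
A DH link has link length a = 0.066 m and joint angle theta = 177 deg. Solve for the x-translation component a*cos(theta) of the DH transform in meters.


a*cos(theta) = 0.066*cos(177 deg) = -0.0659

-0.0659 m


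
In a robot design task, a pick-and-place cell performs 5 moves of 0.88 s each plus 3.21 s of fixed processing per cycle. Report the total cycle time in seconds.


T = 5*0.88 + 3.21 = 7.6100

7.6100 s


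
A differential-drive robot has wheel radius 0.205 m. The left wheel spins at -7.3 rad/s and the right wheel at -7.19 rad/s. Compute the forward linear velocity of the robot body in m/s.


v = r*(wR + wL)/2 = 0.205*(-7.19 + -7.3)/2 = -1.4852

-1.4852 m/s


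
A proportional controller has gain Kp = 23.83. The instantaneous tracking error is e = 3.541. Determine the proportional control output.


u_P = Kp * e = 23.83 * 3.541 = 84.3820

84.3820


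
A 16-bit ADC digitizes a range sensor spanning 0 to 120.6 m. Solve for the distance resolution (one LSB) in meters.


res = range / 2^n = 120.6/2^16 = 120.6/65536 = 0.0018

0.0018 m


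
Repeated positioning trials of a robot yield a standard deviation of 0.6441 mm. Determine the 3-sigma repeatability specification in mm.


repeatability = 3*sigma = 3*0.6441 = 1.9323

1.9323 mm


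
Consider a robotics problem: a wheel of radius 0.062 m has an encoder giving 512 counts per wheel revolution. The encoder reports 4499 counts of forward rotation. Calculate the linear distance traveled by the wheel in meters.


revs = 4499/512 = 8.787109
d = revs * 2*pi*r = 8.787109 * 2*pi*0.062 = 3.4231

3.4231 m


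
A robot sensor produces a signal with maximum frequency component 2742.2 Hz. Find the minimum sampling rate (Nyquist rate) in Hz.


f_s,min = 2*f_max = 2*2742.2 = 5484.4000

5484.4000 Hz


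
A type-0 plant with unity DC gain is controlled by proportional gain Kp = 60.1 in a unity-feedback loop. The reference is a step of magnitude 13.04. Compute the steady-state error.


e_ss = R/(1 + Kp) = 13.04/(1 + 60.1) = 13.04/61.1000 = 0.2134

0.2134


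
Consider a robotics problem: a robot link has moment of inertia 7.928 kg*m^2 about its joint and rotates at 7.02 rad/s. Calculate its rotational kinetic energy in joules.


KE = (1/2)*I*omega^2 = 0.5*7.928*7.02^2 = 195.3475

195.3475 J


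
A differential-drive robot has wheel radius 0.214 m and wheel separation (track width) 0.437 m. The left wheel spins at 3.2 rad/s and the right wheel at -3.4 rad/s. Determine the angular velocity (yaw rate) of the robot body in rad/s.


omega = r*(wR - wL)/L = 0.214*(-3.4 - (3.2))/0.437 = -3.2320

-3.2320 rad/s


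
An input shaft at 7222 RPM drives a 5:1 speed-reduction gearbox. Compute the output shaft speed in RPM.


omega_out = omega_in / N = 7222 / 5 = 1444.4000

1444.4000 RPM


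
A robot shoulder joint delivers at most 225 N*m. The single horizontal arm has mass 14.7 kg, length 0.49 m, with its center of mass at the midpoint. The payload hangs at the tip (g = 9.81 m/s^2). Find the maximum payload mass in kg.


tau_arm = m_arm*g*(L/2) = 14.7*9.81*0.49/2 = 35.3307 N*m
tau_payload = tau_max - tau_arm = 225 - 35.3307 = 189.6693
m_payload = tau_payload / (g*L) = 189.6693 / (9.81*0.49) = 39.4577

39.4577 kg


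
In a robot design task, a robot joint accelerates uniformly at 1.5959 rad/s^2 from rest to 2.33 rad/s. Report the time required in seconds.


t = delta_omega / alpha = 2.33 / 1.5959 = 1.4600

1.4600 s


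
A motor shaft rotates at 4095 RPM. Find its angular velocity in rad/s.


omega = 4095 * 2*pi/60 = 428.8274

428.8274 rad/s


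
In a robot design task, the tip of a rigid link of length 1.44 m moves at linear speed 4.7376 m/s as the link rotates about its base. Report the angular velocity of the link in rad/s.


omega = v / L = 4.7376 / 1.44 = 3.2900

3.2900 rad/s


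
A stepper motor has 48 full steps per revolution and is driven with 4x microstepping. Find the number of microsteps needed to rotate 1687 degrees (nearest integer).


step_size = 360/(48*4) = 360/192 = 1.875000 deg
n = 1687/(360/192) = 1687*192/360 = 899.7333 -> 900

900 steps


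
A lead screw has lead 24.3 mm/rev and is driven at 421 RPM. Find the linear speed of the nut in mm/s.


v = lead * (RPM/60) = 24.3*421/60 = 170.5050

170.5050 mm/s


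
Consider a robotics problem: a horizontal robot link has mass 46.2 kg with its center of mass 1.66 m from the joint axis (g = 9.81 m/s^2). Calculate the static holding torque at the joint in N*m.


tau = m*g*L = 46.2 * 9.81 * 1.66 = 752.3485

752.3485 N*m


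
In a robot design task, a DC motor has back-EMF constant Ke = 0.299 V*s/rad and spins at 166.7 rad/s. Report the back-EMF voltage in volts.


V_emf = Ke * omega = 0.299*166.7 = 49.8433

49.8433 V


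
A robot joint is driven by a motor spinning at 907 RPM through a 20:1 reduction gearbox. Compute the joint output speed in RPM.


omega_joint = omega_motor / N = 907 / 20 = 45.3500

45.3500 RPM


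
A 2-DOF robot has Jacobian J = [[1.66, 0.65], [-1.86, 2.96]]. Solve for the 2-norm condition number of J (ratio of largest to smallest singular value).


JJ^T eigenvalues: trace(JJ^T) = 15.3993, det(JJ^T) = det(J)^2 = 37.48623076
s_max^2 = (15.3993 + sqrt(87.19351745))/2 = 12.36852346
s_min^2 = (15.3993 - sqrt(87.19351745))/2 = 3.03077654
kappa = s_max/s_min = sqrt(12.36852346/3.03077654) = 2.0201

2.0201


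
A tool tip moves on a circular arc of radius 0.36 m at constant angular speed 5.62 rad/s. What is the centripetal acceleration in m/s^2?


a_c = omega^2 * r = 5.62^2 * 0.36 = 11.3704

11.3704 m/s^2


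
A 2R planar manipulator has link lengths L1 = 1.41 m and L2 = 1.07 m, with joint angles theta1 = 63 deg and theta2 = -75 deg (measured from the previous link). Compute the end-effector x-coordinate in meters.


x = L1*cos(th1) + L2*cos(th1+th2) = 1.41*cos(63 deg) + 1.07*cos(-12 deg) = 1.6867

1.6867 m


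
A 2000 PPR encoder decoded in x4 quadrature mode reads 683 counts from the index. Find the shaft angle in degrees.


angle = counts * 360 / (PPR*4) = 683 * 360 / 8000 = 30.7350

30.7350 degrees


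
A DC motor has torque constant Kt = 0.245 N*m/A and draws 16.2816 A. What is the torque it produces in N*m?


tau = Kt * I = 0.245*16.2816 = 3.9890

3.9890 N*m


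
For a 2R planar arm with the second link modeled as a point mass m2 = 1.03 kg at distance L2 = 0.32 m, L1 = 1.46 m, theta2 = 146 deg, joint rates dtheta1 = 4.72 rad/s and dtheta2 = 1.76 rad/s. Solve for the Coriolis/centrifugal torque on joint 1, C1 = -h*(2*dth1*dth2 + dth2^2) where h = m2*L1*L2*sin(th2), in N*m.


h = m2*L1*L2*sin(th2) = 1.03*1.46*0.32*sin(146 deg) = 0.269093
C1 = -h*(2*4.72*1.76 + 1.76^2) = -0.269093*19.7120 = -5.3044

-5.3044 N*m


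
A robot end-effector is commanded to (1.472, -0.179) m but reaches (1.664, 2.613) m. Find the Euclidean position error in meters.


dx = 1.664 - (1.472) = 0.1920, dy = 2.613 - (-0.179) = 2.7920
err = sqrt(0.036864 + 7.795264) = 2.7986

2.7986 m


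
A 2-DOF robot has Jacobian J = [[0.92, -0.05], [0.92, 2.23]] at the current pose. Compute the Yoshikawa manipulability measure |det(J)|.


det(J) = 0.92*2.23 - (-0.05)*(0.92) = 2.0976
|det(J)| = 2.0976

2.0976


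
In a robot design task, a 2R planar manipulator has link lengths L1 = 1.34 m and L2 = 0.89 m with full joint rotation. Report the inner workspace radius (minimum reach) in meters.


r_min = |L1 - L2| = |1.34 - 0.89| = 0.4500

0.4500 m


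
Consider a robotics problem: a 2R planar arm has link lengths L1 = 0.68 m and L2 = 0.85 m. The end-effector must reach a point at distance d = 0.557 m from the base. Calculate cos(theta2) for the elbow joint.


cos(th2) = (d^2 - L1^2 - L2^2)/(2*L1*L2) = (0.557^2 - 0.68^2 - 0.85^2)/(2*0.68*0.85) = -0.7566

-0.7566


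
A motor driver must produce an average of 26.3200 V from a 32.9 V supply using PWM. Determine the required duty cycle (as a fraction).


D = V_avg/V_supply = 26.3200/32.9 = 0.8000

0.8000


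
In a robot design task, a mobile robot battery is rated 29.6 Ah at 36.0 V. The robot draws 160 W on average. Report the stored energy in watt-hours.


E = capacity * V = 29.6*36.0 = 1065.6000

1065.6000 Wh


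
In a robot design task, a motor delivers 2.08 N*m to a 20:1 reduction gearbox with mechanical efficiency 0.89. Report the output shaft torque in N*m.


tau_out = tau_in * N * eta = 2.08 * 20 * 0.89 = 37.0240

37.0240 N*m


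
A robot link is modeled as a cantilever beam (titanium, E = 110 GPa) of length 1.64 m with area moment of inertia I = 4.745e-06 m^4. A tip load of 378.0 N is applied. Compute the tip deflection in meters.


delta = F*L^3/(3*E*I) = 378.0*1.64^3/(3*1.100e+11*4.745e-06)
      = 1667.336832/1565850 = 0.0011

0.0011 m


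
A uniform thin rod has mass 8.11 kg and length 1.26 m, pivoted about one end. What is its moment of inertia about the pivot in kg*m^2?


I = (1/3)*m*L^2 = (1/3)*8.11*1.26^2 = 4.2918

4.2918 kg*m^2


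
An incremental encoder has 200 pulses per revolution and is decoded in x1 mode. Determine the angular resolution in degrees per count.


resolution = 360 / (PPR * 1) = 360 / 200 = 1.8000

1.8000 degrees


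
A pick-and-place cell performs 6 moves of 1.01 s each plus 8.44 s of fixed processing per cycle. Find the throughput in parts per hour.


T_cycle = 6*1.01 + 8.44 = 14.5000 s
rate = 3600/T = 248.2759

248.2759 parts/hour


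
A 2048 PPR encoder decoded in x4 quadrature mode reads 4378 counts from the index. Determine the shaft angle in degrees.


angle = counts * 360 / (PPR*4) = 4378 * 360 / 8192 = 192.3926

192.3926 degrees


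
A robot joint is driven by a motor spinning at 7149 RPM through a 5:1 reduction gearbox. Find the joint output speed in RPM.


omega_joint = omega_motor / N = 7149 / 5 = 1429.8000

1429.8000 RPM


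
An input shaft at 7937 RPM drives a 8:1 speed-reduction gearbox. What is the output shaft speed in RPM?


omega_out = omega_in / N = 7937 / 8 = 992.1250

992.1250 RPM


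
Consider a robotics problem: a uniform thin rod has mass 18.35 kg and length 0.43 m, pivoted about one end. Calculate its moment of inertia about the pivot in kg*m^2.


I = (1/3)*m*L^2 = (1/3)*18.35*0.43^2 = 1.1310

1.1310 kg*m^2


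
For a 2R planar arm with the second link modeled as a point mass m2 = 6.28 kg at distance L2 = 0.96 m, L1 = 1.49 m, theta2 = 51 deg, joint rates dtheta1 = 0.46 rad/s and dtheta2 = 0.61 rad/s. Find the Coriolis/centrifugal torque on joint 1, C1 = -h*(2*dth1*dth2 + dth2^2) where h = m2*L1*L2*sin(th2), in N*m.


h = m2*L1*L2*sin(th2) = 6.28*1.49*0.96*sin(51 deg) = 6.981034
C1 = -h*(2*0.46*0.61 + 0.61^2) = -6.981034*0.9333 = -6.5154

-6.5154 N*m


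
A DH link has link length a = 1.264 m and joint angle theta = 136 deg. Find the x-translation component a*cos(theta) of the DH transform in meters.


a*cos(theta) = 1.264*cos(136 deg) = -0.9092

-0.9092 m


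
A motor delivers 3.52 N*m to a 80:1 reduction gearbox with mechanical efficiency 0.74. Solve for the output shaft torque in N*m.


tau_out = tau_in * N * eta = 3.52 * 80 * 0.74 = 208.3840

208.3840 N*m


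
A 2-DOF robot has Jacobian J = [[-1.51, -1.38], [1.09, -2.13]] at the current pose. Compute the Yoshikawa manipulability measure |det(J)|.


det(J) = -1.51*-2.13 - (-1.38)*(1.09) = 4.7205
|det(J)| = 4.7205

4.7205


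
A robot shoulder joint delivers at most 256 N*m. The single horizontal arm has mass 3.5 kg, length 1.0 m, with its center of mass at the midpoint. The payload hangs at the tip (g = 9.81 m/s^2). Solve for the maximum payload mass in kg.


tau_arm = m_arm*g*(L/2) = 3.5*9.81*1.0/2 = 17.1675 N*m
tau_payload = tau_max - tau_arm = 256 - 17.1675 = 238.8325
m_payload = tau_payload / (g*L) = 238.8325 / (9.81*1.0) = 24.3458

24.3458 kg


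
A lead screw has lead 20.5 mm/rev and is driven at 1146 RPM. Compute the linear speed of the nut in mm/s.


v = lead * (RPM/60) = 20.5*1146/60 = 391.5500

391.5500 mm/s


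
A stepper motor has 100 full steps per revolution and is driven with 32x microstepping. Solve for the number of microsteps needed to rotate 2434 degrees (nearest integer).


step_size = 360/(100*32) = 360/3200 = 0.112500 deg
n = 2434/(360/3200) = 2434*3200/360 = 21635.5556 -> 21636

21636 steps


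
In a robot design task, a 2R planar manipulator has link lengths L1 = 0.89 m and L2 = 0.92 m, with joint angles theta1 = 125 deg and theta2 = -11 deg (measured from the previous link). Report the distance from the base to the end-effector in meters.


x = L1*cos(th1) + L2*cos(th1+th2) = -0.884681
y = L1*sin(th1) + L2*sin(th1+th2) = 1.569507
d = sqrt(x^2 + y^2) = sqrt(0.782660 + 2.463352) = 1.8017

1.8017 m


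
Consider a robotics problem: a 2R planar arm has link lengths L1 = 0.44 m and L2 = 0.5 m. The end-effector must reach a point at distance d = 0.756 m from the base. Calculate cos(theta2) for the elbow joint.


cos(th2) = (d^2 - L1^2 - L2^2)/(2*L1*L2) = (0.756^2 - 0.44^2 - 0.5^2)/(2*0.44*0.5) = 0.2908

0.2908


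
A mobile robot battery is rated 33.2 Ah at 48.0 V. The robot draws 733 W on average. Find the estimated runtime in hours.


E = 33.2*48.0 = 1593.6000 Wh
t = E/P = 1593.6000/733 = 2.1741

2.1741 hours


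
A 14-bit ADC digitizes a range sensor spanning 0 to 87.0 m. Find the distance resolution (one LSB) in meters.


res = range / 2^n = 87.0/2^14 = 87.0/16384 = 0.0053

0.0053 m


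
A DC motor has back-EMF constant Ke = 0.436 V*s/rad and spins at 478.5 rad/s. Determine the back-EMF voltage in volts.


V_emf = Ke * omega = 0.436*478.5 = 208.6260

208.6260 V


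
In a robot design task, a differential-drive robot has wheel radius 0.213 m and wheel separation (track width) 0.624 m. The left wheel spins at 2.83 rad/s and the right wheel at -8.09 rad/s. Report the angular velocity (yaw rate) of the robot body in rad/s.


omega = r*(wR - wL)/L = 0.213*(-8.09 - (2.83))/0.624 = -3.7275

-3.7275 rad/s


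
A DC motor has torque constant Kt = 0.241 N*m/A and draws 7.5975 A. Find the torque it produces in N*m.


tau = Kt * I = 0.241*7.5975 = 1.8310

1.8310 N*m


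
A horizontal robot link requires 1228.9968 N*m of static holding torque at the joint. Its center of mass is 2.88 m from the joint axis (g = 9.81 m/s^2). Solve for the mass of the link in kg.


m = tau / (g*L) = 1228.9968 / (9.81 * 2.88) = 43.5000

43.5000 kg


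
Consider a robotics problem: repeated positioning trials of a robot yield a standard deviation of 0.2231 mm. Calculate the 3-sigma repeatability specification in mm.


repeatability = 3*sigma = 3*0.2231 = 0.6693

0.6693 mm


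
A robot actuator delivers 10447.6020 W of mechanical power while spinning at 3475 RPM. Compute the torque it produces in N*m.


omega = 3475 * 2*pi/60 = 363.901149 rad/s
tau = P / omega = 10447.6020 / 363.901149 = 28.7100

28.7100 N*m


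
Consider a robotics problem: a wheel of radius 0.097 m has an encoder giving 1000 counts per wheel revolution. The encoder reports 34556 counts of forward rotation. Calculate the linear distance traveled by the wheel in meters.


revs = 34556/1000 = 34.556000
d = revs * 2*pi*r = 34.556000 * 2*pi*0.097 = 21.0608

21.0608 m


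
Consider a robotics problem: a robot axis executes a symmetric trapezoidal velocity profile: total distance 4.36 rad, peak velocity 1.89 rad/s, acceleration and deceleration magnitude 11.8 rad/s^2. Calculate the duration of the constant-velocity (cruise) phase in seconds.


t_acc = v/a = 0.160169 s, d_acc = v^2/(2a) = 0.151360 rad each
d_cruise = 4.36 - 2*0.151360 = 4.057280 rad
t_cruise = d_cruise/v = 4.057280/1.89 = 2.1467

2.1467 s


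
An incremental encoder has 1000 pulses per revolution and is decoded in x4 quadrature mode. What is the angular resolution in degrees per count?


resolution = 360 / (PPR * 4) = 360 / 4000 = 0.0900

0.0900 degrees


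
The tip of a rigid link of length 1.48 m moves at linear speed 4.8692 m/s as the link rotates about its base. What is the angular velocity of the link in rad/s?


omega = v / L = 4.8692 / 1.48 = 3.2900

3.2900 rad/s


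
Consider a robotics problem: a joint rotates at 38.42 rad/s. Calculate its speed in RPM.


RPM = 38.42 * 60/(2*pi) = 366.8840

366.8840 RPM


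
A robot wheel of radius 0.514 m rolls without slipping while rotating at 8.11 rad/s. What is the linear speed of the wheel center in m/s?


v = omega * r = 8.11 * 0.514 = 4.1685

4.1685 m/s


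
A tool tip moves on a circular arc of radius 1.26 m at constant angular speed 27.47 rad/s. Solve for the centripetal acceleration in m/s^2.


a_c = omega^2 * r = 27.47^2 * 1.26 = 950.7971

950.7971 m/s^2


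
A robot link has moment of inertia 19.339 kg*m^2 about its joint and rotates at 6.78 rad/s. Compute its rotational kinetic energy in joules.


KE = (1/2)*I*omega^2 = 0.5*19.339*6.78^2 = 444.4914

444.4914 J


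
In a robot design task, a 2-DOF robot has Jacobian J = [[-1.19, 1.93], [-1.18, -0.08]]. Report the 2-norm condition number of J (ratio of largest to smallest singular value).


JJ^T eigenvalues: trace(JJ^T) = 6.5398, det(JJ^T) = det(J)^2 = 5.62923076
s_max^2 = (6.5398 + sqrt(20.25206100))/2 = 5.52001450
s_min^2 = (6.5398 - sqrt(20.25206100))/2 = 1.01978550
kappa = s_max/s_min = sqrt(5.52001450/1.01978550) = 2.3266

2.3266


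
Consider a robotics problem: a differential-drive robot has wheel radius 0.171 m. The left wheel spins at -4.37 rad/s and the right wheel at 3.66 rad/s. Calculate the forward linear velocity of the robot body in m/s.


v = r*(wR + wL)/2 = 0.171*(3.66 + -4.37)/2 = -0.0607

-0.0607 m/s


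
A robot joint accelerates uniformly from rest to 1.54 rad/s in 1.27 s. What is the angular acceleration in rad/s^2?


alpha = delta_omega / t = 1.54 / 1.27 = 1.2126

1.2126 rad/s^2


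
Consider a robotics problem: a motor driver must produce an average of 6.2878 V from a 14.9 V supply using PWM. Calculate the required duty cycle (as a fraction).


D = V_avg/V_supply = 6.2878/14.9 = 0.4220

0.4220


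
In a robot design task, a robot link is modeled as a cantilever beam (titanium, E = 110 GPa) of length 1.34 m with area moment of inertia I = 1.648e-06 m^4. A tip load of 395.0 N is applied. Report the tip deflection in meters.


delta = F*L^3/(3*E*I) = 395.0*1.34^3/(3*1.100e+11*1.648e-06)
      = 950.41108/543840 = 0.0017

0.0017 m


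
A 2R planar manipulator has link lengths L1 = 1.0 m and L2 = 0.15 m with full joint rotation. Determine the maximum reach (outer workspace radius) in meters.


r_max = L1 + L2 = 1.0 + 0.15 = 1.1500

1.1500 m


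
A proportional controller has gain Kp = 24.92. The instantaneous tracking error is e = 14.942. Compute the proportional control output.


u_P = Kp * e = 24.92 * 14.942 = 372.3546

372.3546


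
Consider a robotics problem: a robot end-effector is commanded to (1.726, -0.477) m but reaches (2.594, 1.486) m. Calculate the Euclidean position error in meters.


dx = 2.594 - (1.726) = 0.8680, dy = 1.486 - (-0.477) = 1.9630
err = sqrt(0.753424 + 3.853369) = 2.1463

2.1463 m


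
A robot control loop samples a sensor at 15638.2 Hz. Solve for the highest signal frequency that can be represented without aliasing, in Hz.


f_max = f_s/2 = 15638.2/2 = 7819.1000

7819.1000 Hz


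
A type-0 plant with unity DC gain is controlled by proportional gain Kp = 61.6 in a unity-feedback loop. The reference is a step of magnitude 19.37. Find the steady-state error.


e_ss = R/(1 + Kp) = 19.37/(1 + 61.6) = 19.37/62.6000 = 0.3094

0.3094


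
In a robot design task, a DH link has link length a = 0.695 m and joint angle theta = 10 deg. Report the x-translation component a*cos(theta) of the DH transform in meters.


a*cos(theta) = 0.695*cos(10 deg) = 0.6844

0.6844 m


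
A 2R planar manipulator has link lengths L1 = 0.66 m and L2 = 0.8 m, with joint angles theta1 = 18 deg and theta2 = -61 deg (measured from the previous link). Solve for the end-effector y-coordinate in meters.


y = L1*sin(th1) + L2*sin(th1+th2) = 0.66*sin(18 deg) + 0.8*sin(-43 deg) = -0.3416

-0.3416 m


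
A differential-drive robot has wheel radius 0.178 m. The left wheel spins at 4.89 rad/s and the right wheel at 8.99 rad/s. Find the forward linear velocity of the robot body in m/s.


v = r*(wR + wL)/2 = 0.178*(8.99 + 4.89)/2 = 1.2353

1.2353 m/s


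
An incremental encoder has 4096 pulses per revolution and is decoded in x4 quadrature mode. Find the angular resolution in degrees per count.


resolution = 360 / (PPR * 4) = 360 / 16384 = 0.0220

0.0220 degrees


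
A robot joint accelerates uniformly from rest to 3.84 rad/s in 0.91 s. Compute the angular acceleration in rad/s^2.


alpha = delta_omega / t = 3.84 / 0.91 = 4.2198

4.2198 rad/s^2


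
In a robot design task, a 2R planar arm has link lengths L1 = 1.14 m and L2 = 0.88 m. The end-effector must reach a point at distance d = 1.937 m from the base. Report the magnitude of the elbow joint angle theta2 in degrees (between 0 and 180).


cos(th2) = (d^2 - L1^2 - L2^2)/(2*L1*L2) = (1.937^2 - 1.14^2 - 0.88^2)/(2*1.14*0.88) = 0.83630831
th2 = acos(0.83630831) = 33.2477 deg

33.2477 degrees


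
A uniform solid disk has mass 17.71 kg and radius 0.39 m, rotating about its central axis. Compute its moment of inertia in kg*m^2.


I = (1/2)*m*R^2 = 0.5*17.71*0.39^2 = 1.3468

1.3468 kg*m^2


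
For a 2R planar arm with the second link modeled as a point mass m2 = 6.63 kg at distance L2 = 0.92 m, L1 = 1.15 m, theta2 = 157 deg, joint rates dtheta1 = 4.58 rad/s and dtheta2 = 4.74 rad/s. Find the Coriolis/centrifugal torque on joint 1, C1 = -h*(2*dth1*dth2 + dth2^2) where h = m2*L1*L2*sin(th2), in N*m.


h = m2*L1*L2*sin(th2) = 6.63*1.15*0.92*sin(157 deg) = 2.740799
C1 = -h*(2*4.58*4.74 + 4.74^2) = -2.740799*65.8860 = -180.5803

-180.5803 N*m


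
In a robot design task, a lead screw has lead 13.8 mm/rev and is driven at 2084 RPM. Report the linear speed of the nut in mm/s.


v = lead * (RPM/60) = 13.8*2084/60 = 479.3200

479.3200 mm/s


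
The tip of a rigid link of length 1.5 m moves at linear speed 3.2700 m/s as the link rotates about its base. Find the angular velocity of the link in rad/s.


omega = v / L = 3.2700 / 1.5 = 2.1800

2.1800 rad/s


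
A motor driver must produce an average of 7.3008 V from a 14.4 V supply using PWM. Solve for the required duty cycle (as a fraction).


D = V_avg/V_supply = 7.3008/14.4 = 0.5070

0.5070


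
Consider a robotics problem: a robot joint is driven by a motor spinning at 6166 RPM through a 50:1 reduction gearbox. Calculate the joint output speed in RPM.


omega_joint = omega_motor / N = 6166 / 50 = 123.3200

123.3200 RPM


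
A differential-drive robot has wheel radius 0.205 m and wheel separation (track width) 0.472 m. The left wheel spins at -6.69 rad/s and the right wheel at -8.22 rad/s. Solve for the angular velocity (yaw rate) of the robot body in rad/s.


omega = r*(wR - wL)/L = 0.205*(-8.22 - (-6.69))/0.472 = -0.6645

-0.6645 rad/s


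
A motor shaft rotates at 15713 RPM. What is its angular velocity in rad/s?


omega = 15713 * 2*pi/60 = 1645.4615

1645.4615 rad/s


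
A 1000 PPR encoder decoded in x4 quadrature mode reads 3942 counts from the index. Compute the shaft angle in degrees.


angle = counts * 360 / (PPR*4) = 3942 * 360 / 4000 = 354.7800

354.7800 degrees


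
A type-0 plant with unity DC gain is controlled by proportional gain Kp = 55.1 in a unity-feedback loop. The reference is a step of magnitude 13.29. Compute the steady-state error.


e_ss = R/(1 + Kp) = 13.29/(1 + 55.1) = 13.29/56.1000 = 0.2369

0.2369


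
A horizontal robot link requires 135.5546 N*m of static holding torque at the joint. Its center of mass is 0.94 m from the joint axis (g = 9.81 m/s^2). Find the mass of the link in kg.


m = tau / (g*L) = 135.5546 / (9.81 * 0.94) = 14.7000

14.7000 kg


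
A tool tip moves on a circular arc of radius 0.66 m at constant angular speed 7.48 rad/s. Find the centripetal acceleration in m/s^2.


a_c = omega^2 * r = 7.48^2 * 0.66 = 36.9273

36.9273 m/s^2


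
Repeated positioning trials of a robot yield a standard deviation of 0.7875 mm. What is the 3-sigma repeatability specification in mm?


repeatability = 3*sigma = 3*0.7875 = 2.3625

2.3625 mm


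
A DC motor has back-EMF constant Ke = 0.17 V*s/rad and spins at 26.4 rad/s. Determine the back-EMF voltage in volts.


V_emf = Ke * omega = 0.17*26.4 = 4.4880

4.4880 V


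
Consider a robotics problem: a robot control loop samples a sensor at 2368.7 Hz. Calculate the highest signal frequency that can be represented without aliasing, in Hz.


f_max = f_s/2 = 2368.7/2 = 1184.3500

1184.3500 Hz


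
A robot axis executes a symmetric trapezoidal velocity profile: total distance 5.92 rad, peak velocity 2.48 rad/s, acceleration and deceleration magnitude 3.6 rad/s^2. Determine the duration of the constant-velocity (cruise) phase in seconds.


t_acc = v/a = 0.688889 s, d_acc = v^2/(2a) = 0.854222 rad each
d_cruise = 5.92 - 2*0.854222 = 4.211556 rad
t_cruise = d_cruise/v = 4.211556/2.48 = 1.6982

1.6982 s


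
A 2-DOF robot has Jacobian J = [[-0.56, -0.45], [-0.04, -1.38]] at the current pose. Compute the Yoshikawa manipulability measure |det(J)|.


det(J) = -0.56*-1.38 - (-0.45)*(-0.04) = 0.7548
|det(J)| = 0.7548

0.7548


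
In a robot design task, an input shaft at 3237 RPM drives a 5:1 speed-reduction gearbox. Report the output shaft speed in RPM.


omega_out = omega_in / N = 3237 / 5 = 647.4000

647.4000 RPM


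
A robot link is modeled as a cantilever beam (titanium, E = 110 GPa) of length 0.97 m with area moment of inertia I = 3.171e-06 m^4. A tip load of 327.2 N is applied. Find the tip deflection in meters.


delta = F*L^3/(3*E*I) = 327.2*0.97^3/(3*1.100e+11*3.171e-06)
      = 298.6266056/1046430 = 2.8538e-04

2.8538e-04 m


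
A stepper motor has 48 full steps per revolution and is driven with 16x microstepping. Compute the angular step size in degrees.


step = 360/(48*16) = 360/768 = 0.4688

0.4688 degrees


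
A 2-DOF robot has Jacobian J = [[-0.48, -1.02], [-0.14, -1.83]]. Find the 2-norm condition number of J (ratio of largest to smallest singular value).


JJ^T eigenvalues: trace(JJ^T) = 4.6393, det(JJ^T) = det(J)^2 = 0.54110736
s_max^2 = (4.6393 + sqrt(19.35867505))/2 = 4.51957472
s_min^2 = (4.6393 - sqrt(19.35867505))/2 = 0.11972528
kappa = s_max/s_min = sqrt(4.51957472/0.11972528) = 6.1441

6.1441


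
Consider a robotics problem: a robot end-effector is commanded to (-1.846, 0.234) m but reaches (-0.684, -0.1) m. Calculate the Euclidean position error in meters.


dx = -0.684 - (-1.846) = 1.1620, dy = -0.1 - (0.234) = -0.3340
err = sqrt(1.350244 + 0.111556) = 1.2090

1.2090 m


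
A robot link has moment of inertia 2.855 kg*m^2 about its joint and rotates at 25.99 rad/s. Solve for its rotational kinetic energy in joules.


KE = (1/2)*I*omega^2 = 0.5*2.855*25.99^2 = 964.2478

964.2478 J


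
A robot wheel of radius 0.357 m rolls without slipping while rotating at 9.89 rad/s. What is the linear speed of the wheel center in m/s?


v = omega * r = 9.89 * 0.357 = 3.5307

3.5307 m/s
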